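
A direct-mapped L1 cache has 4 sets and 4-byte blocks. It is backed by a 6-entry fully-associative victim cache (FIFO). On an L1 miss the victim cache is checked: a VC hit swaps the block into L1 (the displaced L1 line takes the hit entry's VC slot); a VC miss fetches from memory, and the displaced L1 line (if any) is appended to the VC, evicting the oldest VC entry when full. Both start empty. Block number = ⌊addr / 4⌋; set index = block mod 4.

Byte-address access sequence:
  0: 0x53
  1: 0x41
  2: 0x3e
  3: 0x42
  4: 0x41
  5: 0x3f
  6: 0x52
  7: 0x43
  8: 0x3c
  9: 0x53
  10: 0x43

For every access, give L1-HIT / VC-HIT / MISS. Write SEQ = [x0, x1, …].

#0 0x53→b20/s0 MISS; vc=[]
#1 0x41→b16/s0 MISS; vc=[20]
#2 0x3e→b15/s3 MISS; vc=[20]
#3 0x42→b16/s0 L1-HIT; vc=[20]
#4 0x41→b16/s0 L1-HIT; vc=[20]
#5 0x3f→b15/s3 L1-HIT; vc=[20]
#6 0x52→b20/s0 VC-HIT; vc=[16]
#7 0x43→b16/s0 VC-HIT; vc=[20]
#8 0x3c→b15/s3 L1-HIT; vc=[20]
#9 0x53→b20/s0 VC-HIT; vc=[16]
#10 0x43→b16/s0 VC-HIT; vc=[20]

SEQ = [MISS, MISS, MISS, L1-HIT, L1-HIT, L1-HIT, VC-HIT, VC-HIT, L1-HIT, VC-HIT, VC-HIT]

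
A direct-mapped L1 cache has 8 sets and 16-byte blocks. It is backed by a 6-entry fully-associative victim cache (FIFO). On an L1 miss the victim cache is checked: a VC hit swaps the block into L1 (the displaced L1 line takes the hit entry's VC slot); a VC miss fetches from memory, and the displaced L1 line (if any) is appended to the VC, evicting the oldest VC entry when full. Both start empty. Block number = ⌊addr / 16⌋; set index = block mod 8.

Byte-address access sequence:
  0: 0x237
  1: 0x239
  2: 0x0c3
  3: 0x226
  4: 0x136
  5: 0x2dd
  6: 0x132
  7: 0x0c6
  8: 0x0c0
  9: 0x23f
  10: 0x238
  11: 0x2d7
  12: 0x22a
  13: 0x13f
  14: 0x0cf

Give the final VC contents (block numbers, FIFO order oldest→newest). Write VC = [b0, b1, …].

#0 0x237→b35/s3 MISS; vc=[]
#1 0x239→b35/s3 L1-HIT; vc=[]
#2 0xc3→b12/s4 MISS; vc=[]
#3 0x226→b34/s2 MISS; vc=[]
#4 0x136→b19/s3 MISS; vc=[35]
#5 0x2dd→b45/s5 MISS; vc=[35]
#6 0x132→b19/s3 L1-HIT; vc=[35]
#7 0xc6→b12/s4 L1-HIT; vc=[35]
#8 0xc0→b12/s4 L1-HIT; vc=[35]
#9 0x23f→b35/s3 VC-HIT; vc=[19]
#10 0x238→b35/s3 L1-HIT; vc=[19]
#11 0x2d7→b45/s5 L1-HIT; vc=[19]
#12 0x22a→b34/s2 L1-HIT; vc=[19]
#13 0x13f→b19/s3 VC-HIT; vc=[35]
#14 0xcf→b12/s4 L1-HIT; vc=[35]

VC = [35]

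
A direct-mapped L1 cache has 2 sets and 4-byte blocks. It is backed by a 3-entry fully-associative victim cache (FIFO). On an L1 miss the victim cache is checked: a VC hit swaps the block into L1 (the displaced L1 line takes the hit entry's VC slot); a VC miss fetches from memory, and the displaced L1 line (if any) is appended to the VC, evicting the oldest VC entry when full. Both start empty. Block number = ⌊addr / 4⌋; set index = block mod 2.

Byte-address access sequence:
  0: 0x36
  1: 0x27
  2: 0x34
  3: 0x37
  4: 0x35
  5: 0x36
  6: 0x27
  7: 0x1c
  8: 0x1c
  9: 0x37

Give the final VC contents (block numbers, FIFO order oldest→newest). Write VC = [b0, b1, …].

  [0] addr=0x36 blk=13 s=1: MISS | VC []
  [1] addr=0x27 blk=9 s=1: MISS | VC [13]
  [2] addr=0x34 blk=13 s=1: VC-HIT | VC [9]
  [3] addr=0x37 blk=13 s=1: L1-HIT | VC [9]
  [4] addr=0x35 blk=13 s=1: L1-HIT | VC [9]
  [5] addr=0x36 blk=13 s=1: L1-HIT | VC [9]
  [6] addr=0x27 blk=9 s=1: VC-HIT | VC [13]
  [7] addr=0x1c blk=7 s=1: MISS | VC [13, 9]
  [8] addr=0x1c blk=7 s=1: L1-HIT | VC [13, 9]
  [9] addr=0x37 blk=13 s=1: VC-HIT | VC [7, 9]

VC = [7, 9]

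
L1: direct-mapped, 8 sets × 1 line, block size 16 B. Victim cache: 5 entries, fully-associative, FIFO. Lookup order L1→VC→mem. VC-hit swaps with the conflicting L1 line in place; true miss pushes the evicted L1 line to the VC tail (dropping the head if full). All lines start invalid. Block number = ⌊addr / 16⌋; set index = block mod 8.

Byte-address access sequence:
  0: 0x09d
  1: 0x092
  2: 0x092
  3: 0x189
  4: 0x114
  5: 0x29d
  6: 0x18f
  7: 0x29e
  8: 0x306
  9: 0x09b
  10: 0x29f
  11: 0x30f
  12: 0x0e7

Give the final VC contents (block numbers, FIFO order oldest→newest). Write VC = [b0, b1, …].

VC = [9, 17, 24]

  [0] addr=0x9d blk=9 s=1: MISS | VC []
  [1] addr=0x92 blk=9 s=1: L1-HIT | VC []
  [2] addr=0x92 blk=9 s=1: L1-HIT | VC []
  [3] addr=0x189 blk=24 s=0: MISS | VC []
  [4] addr=0x114 blk=17 s=1: MISS | VC [9]
  [5] addr=0x29d blk=41 s=1: MISS | VC [9, 17]
  [6] addr=0x18f blk=24 s=0: L1-HIT | VC [9, 17]
  [7] addr=0x29e blk=41 s=1: L1-HIT | VC [9, 17]
  [8] addr=0x306 blk=48 s=0: MISS | VC [9, 17, 24]
  [9] addr=0x9b blk=9 s=1: VC-HIT | VC [41, 17, 24]
  [10] addr=0x29f blk=41 s=1: VC-HIT | VC [9, 17, 24]
  [11] addr=0x30f blk=48 s=0: L1-HIT | VC [9, 17, 24]
  [12] addr=0xe7 blk=14 s=6: MISS | VC [9, 17, 24]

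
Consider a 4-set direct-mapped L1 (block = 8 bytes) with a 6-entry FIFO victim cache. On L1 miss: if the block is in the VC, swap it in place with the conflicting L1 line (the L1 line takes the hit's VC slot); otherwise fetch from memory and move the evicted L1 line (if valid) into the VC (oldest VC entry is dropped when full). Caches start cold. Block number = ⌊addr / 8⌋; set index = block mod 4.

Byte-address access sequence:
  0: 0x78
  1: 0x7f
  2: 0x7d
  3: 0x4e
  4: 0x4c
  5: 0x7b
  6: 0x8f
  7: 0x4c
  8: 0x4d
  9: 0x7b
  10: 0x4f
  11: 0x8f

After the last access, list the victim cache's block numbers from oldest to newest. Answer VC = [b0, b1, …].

VC = [9]

#0 0x78→b15/s3 MISS; vc=[]
#1 0x7f→b15/s3 L1-HIT; vc=[]
#2 0x7d→b15/s3 L1-HIT; vc=[]
#3 0x4e→b9/s1 MISS; vc=[]
#4 0x4c→b9/s1 L1-HIT; vc=[]
#5 0x7b→b15/s3 L1-HIT; vc=[]
#6 0x8f→b17/s1 MISS; vc=[9]
#7 0x4c→b9/s1 VC-HIT; vc=[17]
#8 0x4d→b9/s1 L1-HIT; vc=[17]
#9 0x7b→b15/s3 L1-HIT; vc=[17]
#10 0x4f→b9/s1 L1-HIT; vc=[17]
#11 0x8f→b17/s1 VC-HIT; vc=[9]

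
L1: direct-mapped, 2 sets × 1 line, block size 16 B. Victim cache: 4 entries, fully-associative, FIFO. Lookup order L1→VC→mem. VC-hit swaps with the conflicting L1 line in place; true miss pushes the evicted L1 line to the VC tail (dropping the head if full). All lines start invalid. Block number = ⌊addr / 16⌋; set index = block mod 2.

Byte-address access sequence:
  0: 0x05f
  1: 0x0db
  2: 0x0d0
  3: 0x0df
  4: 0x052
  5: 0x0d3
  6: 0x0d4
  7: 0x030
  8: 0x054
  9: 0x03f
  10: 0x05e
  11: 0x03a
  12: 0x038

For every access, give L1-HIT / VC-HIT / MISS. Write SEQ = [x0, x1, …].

  [0] addr=0x5f blk=5 s=1: MISS | VC []
  [1] addr=0xdb blk=13 s=1: MISS | VC [5]
  [2] addr=0xd0 blk=13 s=1: L1-HIT | VC [5]
  [3] addr=0xdf blk=13 s=1: L1-HIT | VC [5]
  [4] addr=0x52 blk=5 s=1: VC-HIT | VC [13]
  [5] addr=0xd3 blk=13 s=1: VC-HIT | VC [5]
  [6] addr=0xd4 blk=13 s=1: L1-HIT | VC [5]
  [7] addr=0x30 blk=3 s=1: MISS | VC [5, 13]
  [8] addr=0x54 blk=5 s=1: VC-HIT | VC [3, 13]
  [9] addr=0x3f blk=3 s=1: VC-HIT | VC [5, 13]
  [10] addr=0x5e blk=5 s=1: VC-HIT | VC [3, 13]
  [11] addr=0x3a blk=3 s=1: VC-HIT | VC [5, 13]
  [12] addr=0x38 blk=3 s=1: L1-HIT | VC [5, 13]

SEQ = [MISS, MISS, L1-HIT, L1-HIT, VC-HIT, VC-HIT, L1-HIT, MISS, VC-HIT, VC-HIT, VC-HIT, VC-HIT, L1-HIT]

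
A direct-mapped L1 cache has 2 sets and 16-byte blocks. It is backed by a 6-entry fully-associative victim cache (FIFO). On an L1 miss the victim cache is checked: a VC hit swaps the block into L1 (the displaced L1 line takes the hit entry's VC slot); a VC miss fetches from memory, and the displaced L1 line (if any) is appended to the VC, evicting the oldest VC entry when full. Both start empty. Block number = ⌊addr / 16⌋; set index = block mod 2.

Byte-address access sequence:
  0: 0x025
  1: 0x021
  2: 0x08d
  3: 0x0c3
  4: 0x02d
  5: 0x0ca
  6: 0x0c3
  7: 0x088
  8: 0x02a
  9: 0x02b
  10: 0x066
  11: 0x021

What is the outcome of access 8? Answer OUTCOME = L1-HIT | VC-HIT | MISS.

OUTCOME = VC-HIT

  [0] addr=0x25 blk=2 s=0: MISS | VC []
  [1] addr=0x21 blk=2 s=0: L1-HIT | VC []
  [2] addr=0x8d blk=8 s=0: MISS | VC [2]
  [3] addr=0xc3 blk=12 s=0: MISS | VC [2, 8]
  [4] addr=0x2d blk=2 s=0: VC-HIT | VC [12, 8]
  [5] addr=0xca blk=12 s=0: VC-HIT | VC [2, 8]
  [6] addr=0xc3 blk=12 s=0: L1-HIT | VC [2, 8]
  [7] addr=0x88 blk=8 s=0: VC-HIT | VC [2, 12]
  [8] addr=0x2a blk=2 s=0: VC-HIT | VC [8, 12]
  [9] addr=0x2b blk=2 s=0: L1-HIT | VC [8, 12]
  [10] addr=0x66 blk=6 s=0: MISS | VC [8, 12, 2]
  [11] addr=0x21 blk=2 s=0: VC-HIT | VC [8, 12, 6]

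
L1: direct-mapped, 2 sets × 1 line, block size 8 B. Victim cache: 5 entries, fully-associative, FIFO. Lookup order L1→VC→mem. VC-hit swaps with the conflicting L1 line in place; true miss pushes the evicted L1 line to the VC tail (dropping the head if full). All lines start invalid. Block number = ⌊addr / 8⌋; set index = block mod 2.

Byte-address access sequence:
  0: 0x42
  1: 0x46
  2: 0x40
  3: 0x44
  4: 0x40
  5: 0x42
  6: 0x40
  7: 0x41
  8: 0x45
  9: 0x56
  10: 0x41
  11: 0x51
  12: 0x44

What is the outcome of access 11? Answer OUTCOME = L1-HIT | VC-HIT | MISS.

  [0] addr=0x42 blk=8 s=0: MISS | VC []
  [1] addr=0x46 blk=8 s=0: L1-HIT | VC []
  [2] addr=0x40 blk=8 s=0: L1-HIT | VC []
  [3] addr=0x44 blk=8 s=0: L1-HIT | VC []
  [4] addr=0x40 blk=8 s=0: L1-HIT | VC []
  [5] addr=0x42 blk=8 s=0: L1-HIT | VC []
  [6] addr=0x40 blk=8 s=0: L1-HIT | VC []
  [7] addr=0x41 blk=8 s=0: L1-HIT | VC []
  [8] addr=0x45 blk=8 s=0: L1-HIT | VC []
  [9] addr=0x56 blk=10 s=0: MISS | VC [8]
  [10] addr=0x41 blk=8 s=0: VC-HIT | VC [10]
  [11] addr=0x51 blk=10 s=0: VC-HIT | VC [8]
  [12] addr=0x44 blk=8 s=0: VC-HIT | VC [10]

OUTCOME = VC-HIT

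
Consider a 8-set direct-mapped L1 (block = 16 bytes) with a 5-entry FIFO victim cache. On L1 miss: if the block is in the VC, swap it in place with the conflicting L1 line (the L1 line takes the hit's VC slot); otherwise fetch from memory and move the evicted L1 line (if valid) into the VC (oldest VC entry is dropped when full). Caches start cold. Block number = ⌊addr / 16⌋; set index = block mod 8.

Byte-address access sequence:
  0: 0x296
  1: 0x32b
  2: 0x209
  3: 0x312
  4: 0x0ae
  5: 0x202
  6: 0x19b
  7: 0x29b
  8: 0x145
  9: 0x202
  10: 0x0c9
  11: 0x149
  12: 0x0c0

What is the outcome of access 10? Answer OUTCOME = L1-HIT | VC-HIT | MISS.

#0 0x296→b41/s1 MISS; vc=[]
#1 0x32b→b50/s2 MISS; vc=[]
#2 0x209→b32/s0 MISS; vc=[]
#3 0x312→b49/s1 MISS; vc=[41]
#4 0xae→b10/s2 MISS; vc=[41,50]
#5 0x202→b32/s0 L1-HIT; vc=[41,50]
#6 0x19b→b25/s1 MISS; vc=[41,50,49]
#7 0x29b→b41/s1 VC-HIT; vc=[25,50,49]
#8 0x145→b20/s4 MISS; vc=[25,50,49]
#9 0x202→b32/s0 L1-HIT; vc=[25,50,49]
#10 0xc9→b12/s4 MISS; vc=[25,50,49,20]
#11 0x149→b20/s4 VC-HIT; vc=[25,50,49,12]
#12 0xc0→b12/s4 VC-HIT; vc=[25,50,49,20]

OUTCOME = MISS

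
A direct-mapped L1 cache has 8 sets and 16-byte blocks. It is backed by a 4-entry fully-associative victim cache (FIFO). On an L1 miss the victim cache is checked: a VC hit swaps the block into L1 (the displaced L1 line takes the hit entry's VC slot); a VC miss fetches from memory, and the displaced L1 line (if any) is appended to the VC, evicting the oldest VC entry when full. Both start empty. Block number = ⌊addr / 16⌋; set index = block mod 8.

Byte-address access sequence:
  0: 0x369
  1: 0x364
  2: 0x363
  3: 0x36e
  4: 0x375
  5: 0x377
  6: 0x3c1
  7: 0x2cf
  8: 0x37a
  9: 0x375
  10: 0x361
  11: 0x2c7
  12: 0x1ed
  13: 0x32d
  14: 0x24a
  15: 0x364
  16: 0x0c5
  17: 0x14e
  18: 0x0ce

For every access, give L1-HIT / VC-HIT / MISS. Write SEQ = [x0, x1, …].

SEQ = [MISS, L1-HIT, L1-HIT, L1-HIT, MISS, L1-HIT, MISS, MISS, L1-HIT, L1-HIT, L1-HIT, L1-HIT, MISS, MISS, MISS, VC-HIT, MISS, MISS, VC-HIT]

#0 0x369→b54/s6 MISS; vc=[]
#1 0x364→b54/s6 L1-HIT; vc=[]
#2 0x363→b54/s6 L1-HIT; vc=[]
#3 0x36e→b54/s6 L1-HIT; vc=[]
#4 0x375→b55/s7 MISS; vc=[]
#5 0x377→b55/s7 L1-HIT; vc=[]
#6 0x3c1→b60/s4 MISS; vc=[]
#7 0x2cf→b44/s4 MISS; vc=[60]
#8 0x37a→b55/s7 L1-HIT; vc=[60]
#9 0x375→b55/s7 L1-HIT; vc=[60]
#10 0x361→b54/s6 L1-HIT; vc=[60]
#11 0x2c7→b44/s4 L1-HIT; vc=[60]
#12 0x1ed→b30/s6 MISS; vc=[60,54]
#13 0x32d→b50/s2 MISS; vc=[60,54]
#14 0x24a→b36/s4 MISS; vc=[60,54,44]
#15 0x364→b54/s6 VC-HIT; vc=[60,30,44]
#16 0xc5→b12/s4 MISS; vc=[60,30,44,36]
#17 0x14e→b20/s4 MISS; vc=[30,44,36,12]
#18 0xce→b12/s4 VC-HIT; vc=[30,44,36,20]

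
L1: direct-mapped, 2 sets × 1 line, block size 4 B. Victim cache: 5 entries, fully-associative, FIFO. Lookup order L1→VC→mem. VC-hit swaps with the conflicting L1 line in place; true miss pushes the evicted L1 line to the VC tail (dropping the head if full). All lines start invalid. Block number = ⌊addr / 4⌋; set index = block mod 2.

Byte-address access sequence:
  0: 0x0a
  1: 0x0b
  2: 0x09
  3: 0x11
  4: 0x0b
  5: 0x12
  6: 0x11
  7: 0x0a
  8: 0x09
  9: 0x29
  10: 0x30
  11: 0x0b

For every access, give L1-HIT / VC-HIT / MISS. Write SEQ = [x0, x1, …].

#0 0xa→b2/s0 MISS; vc=[]
#1 0xb→b2/s0 L1-HIT; vc=[]
#2 0x9→b2/s0 L1-HIT; vc=[]
#3 0x11→b4/s0 MISS; vc=[2]
#4 0xb→b2/s0 VC-HIT; vc=[4]
#5 0x12→b4/s0 VC-HIT; vc=[2]
#6 0x11→b4/s0 L1-HIT; vc=[2]
#7 0xa→b2/s0 VC-HIT; vc=[4]
#8 0x9→b2/s0 L1-HIT; vc=[4]
#9 0x29→b10/s0 MISS; vc=[4,2]
#10 0x30→b12/s0 MISS; vc=[4,2,10]
#11 0xb→b2/s0 VC-HIT; vc=[4,12,10]

SEQ = [MISS, L1-HIT, L1-HIT, MISS, VC-HIT, VC-HIT, L1-HIT, VC-HIT, L1-HIT, MISS, MISS, VC-HIT]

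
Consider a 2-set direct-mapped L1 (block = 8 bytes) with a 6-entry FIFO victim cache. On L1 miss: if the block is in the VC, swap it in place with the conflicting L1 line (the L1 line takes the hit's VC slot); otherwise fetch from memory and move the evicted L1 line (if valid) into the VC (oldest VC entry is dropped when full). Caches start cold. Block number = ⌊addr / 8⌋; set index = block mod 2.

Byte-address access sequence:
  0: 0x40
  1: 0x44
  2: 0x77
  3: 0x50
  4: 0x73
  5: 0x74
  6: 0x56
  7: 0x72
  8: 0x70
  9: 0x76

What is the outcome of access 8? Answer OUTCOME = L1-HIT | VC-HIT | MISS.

0: 0x40 (blk 8, set 0) → MISS  vc=[]
1: 0x44 (blk 8, set 0) → L1-HIT  vc=[]
2: 0x77 (blk 14, set 0) → MISS  vc=[8]
3: 0x50 (blk 10, set 0) → MISS  vc=[8, 14]
4: 0x73 (blk 14, set 0) → VC-HIT  vc=[8, 10]
5: 0x74 (blk 14, set 0) → L1-HIT  vc=[8, 10]
6: 0x56 (blk 10, set 0) → VC-HIT  vc=[8, 14]
7: 0x72 (blk 14, set 0) → VC-HIT  vc=[8, 10]
8: 0x70 (blk 14, set 0) → L1-HIT  vc=[8, 10]
9: 0x76 (blk 14, set 0) → L1-HIT  vc=[8, 10]

OUTCOME = L1-HIT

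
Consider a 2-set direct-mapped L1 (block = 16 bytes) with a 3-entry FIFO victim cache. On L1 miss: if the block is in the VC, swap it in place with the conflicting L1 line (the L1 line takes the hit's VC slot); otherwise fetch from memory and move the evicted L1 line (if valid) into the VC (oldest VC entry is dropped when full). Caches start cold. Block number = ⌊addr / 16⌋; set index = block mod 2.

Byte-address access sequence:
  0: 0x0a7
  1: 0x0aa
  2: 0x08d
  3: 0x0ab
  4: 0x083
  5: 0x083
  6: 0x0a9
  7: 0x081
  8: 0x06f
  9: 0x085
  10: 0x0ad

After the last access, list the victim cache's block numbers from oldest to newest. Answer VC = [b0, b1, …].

#0 0xa7→b10/s0 MISS; vc=[]
#1 0xaa→b10/s0 L1-HIT; vc=[]
#2 0x8d→b8/s0 MISS; vc=[10]
#3 0xab→b10/s0 VC-HIT; vc=[8]
#4 0x83→b8/s0 VC-HIT; vc=[10]
#5 0x83→b8/s0 L1-HIT; vc=[10]
#6 0xa9→b10/s0 VC-HIT; vc=[8]
#7 0x81→b8/s0 VC-HIT; vc=[10]
#8 0x6f→b6/s0 MISS; vc=[10,8]
#9 0x85→b8/s0 VC-HIT; vc=[10,6]
#10 0xad→b10/s0 VC-HIT; vc=[8,6]

VC = [8, 6]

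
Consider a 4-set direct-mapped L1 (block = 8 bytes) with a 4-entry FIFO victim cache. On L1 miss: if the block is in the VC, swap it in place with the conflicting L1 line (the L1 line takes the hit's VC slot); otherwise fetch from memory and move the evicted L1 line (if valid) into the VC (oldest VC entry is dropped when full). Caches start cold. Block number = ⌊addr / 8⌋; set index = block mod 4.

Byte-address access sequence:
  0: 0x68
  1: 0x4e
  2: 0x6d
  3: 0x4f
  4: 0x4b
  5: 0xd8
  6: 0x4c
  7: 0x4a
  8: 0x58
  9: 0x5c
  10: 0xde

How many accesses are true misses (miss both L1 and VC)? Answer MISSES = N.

MISSES = 4

  [0] addr=0x68 blk=13 s=1: MISS | VC []
  [1] addr=0x4e blk=9 s=1: MISS | VC [13]
  [2] addr=0x6d blk=13 s=1: VC-HIT | VC [9]
  [3] addr=0x4f blk=9 s=1: VC-HIT | VC [13]
  [4] addr=0x4b blk=9 s=1: L1-HIT | VC [13]
  [5] addr=0xd8 blk=27 s=3: MISS | VC [13]
  [6] addr=0x4c blk=9 s=1: L1-HIT | VC [13]
  [7] addr=0x4a blk=9 s=1: L1-HIT | VC [13]
  [8] addr=0x58 blk=11 s=3: MISS | VC [13, 27]
  [9] addr=0x5c blk=11 s=3: L1-HIT | VC [13, 27]
  [10] addr=0xde blk=27 s=3: VC-HIT | VC [13, 11]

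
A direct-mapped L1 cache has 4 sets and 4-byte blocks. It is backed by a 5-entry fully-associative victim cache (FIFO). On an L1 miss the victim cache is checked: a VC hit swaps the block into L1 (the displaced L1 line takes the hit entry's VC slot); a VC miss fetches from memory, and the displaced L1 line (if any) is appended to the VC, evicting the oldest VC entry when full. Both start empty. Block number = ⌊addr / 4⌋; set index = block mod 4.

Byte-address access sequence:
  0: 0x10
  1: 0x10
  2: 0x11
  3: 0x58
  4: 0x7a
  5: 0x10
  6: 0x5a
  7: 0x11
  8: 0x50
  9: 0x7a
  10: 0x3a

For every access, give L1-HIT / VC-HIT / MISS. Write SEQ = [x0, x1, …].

SEQ = [MISS, L1-HIT, L1-HIT, MISS, MISS, L1-HIT, VC-HIT, L1-HIT, MISS, VC-HIT, MISS]

0: 0x10 (blk 4, set 0) → MISS  vc=[]
1: 0x10 (blk 4, set 0) → L1-HIT  vc=[]
2: 0x11 (blk 4, set 0) → L1-HIT  vc=[]
3: 0x58 (blk 22, set 2) → MISS  vc=[]
4: 0x7a (blk 30, set 2) → MISS  vc=[22]
5: 0x10 (blk 4, set 0) → L1-HIT  vc=[22]
6: 0x5a (blk 22, set 2) → VC-HIT  vc=[30]
7: 0x11 (blk 4, set 0) → L1-HIT  vc=[30]
8: 0x50 (blk 20, set 0) → MISS  vc=[30, 4]
9: 0x7a (blk 30, set 2) → VC-HIT  vc=[22, 4]
10: 0x3a (blk 14, set 2) → MISS  vc=[22, 4, 30]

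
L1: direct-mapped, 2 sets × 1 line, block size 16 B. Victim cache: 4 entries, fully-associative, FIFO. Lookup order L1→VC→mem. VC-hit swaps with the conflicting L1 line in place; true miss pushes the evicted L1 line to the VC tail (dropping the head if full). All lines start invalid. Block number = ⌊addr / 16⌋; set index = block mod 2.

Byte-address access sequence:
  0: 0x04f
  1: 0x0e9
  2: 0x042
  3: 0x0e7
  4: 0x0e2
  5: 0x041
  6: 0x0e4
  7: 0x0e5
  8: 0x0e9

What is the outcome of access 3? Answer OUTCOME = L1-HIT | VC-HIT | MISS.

#0 0x4f→b4/s0 MISS; vc=[]
#1 0xe9→b14/s0 MISS; vc=[4]
#2 0x42→b4/s0 VC-HIT; vc=[14]
#3 0xe7→b14/s0 VC-HIT; vc=[4]
#4 0xe2→b14/s0 L1-HIT; vc=[4]
#5 0x41→b4/s0 VC-HIT; vc=[14]
#6 0xe4→b14/s0 VC-HIT; vc=[4]
#7 0xe5→b14/s0 L1-HIT; vc=[4]
#8 0xe9→b14/s0 L1-HIT; vc=[4]

OUTCOME = VC-HIT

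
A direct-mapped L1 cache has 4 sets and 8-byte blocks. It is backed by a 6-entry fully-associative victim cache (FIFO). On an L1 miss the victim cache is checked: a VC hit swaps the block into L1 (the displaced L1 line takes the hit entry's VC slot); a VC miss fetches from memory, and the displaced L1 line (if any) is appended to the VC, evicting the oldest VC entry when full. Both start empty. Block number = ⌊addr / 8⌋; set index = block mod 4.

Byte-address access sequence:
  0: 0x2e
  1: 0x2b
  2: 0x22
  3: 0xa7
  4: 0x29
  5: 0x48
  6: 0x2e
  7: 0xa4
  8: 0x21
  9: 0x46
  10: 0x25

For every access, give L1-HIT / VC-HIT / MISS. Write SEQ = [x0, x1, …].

SEQ = [MISS, L1-HIT, MISS, MISS, L1-HIT, MISS, VC-HIT, L1-HIT, VC-HIT, MISS, VC-HIT]

#0 0x2e→b5/s1 MISS; vc=[]
#1 0x2b→b5/s1 L1-HIT; vc=[]
#2 0x22→b4/s0 MISS; vc=[]
#3 0xa7→b20/s0 MISS; vc=[4]
#4 0x29→b5/s1 L1-HIT; vc=[4]
#5 0x48→b9/s1 MISS; vc=[4,5]
#6 0x2e→b5/s1 VC-HIT; vc=[4,9]
#7 0xa4→b20/s0 L1-HIT; vc=[4,9]
#8 0x21→b4/s0 VC-HIT; vc=[20,9]
#9 0x46→b8/s0 MISS; vc=[20,9,4]
#10 0x25→b4/s0 VC-HIT; vc=[20,9,8]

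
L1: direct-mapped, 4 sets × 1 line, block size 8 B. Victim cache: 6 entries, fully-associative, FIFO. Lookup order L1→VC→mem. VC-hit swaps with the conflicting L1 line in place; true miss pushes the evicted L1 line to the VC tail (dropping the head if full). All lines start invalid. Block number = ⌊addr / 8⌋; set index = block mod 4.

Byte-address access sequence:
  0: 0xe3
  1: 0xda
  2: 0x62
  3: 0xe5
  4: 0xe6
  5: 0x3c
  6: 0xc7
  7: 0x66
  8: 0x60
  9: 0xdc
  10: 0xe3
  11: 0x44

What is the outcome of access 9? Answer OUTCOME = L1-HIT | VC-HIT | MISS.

OUTCOME = VC-HIT

#0 0xe3→b28/s0 MISS; vc=[]
#1 0xda→b27/s3 MISS; vc=[]
#2 0x62→b12/s0 MISS; vc=[28]
#3 0xe5→b28/s0 VC-HIT; vc=[12]
#4 0xe6→b28/s0 L1-HIT; vc=[12]
#5 0x3c→b7/s3 MISS; vc=[12,27]
#6 0xc7→b24/s0 MISS; vc=[12,27,28]
#7 0x66→b12/s0 VC-HIT; vc=[24,27,28]
#8 0x60→b12/s0 L1-HIT; vc=[24,27,28]
#9 0xdc→b27/s3 VC-HIT; vc=[24,7,28]
#10 0xe3→b28/s0 VC-HIT; vc=[24,7,12]
#11 0x44→b8/s0 MISS; vc=[24,7,12,28]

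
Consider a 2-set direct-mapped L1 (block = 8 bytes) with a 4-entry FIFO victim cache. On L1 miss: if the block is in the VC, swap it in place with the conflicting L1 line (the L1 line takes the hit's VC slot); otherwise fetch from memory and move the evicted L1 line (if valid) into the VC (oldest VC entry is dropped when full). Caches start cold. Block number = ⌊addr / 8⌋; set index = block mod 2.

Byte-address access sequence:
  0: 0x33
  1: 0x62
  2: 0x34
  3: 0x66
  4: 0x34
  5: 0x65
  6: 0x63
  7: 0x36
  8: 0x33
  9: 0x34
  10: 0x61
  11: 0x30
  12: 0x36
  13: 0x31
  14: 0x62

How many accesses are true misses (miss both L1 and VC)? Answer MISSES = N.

  [0] addr=0x33 blk=6 s=0: MISS | VC []
  [1] addr=0x62 blk=12 s=0: MISS | VC [6]
  [2] addr=0x34 blk=6 s=0: VC-HIT | VC [12]
  [3] addr=0x66 blk=12 s=0: VC-HIT | VC [6]
  [4] addr=0x34 blk=6 s=0: VC-HIT | VC [12]
  [5] addr=0x65 blk=12 s=0: VC-HIT | VC [6]
  [6] addr=0x63 blk=12 s=0: L1-HIT | VC [6]
  [7] addr=0x36 blk=6 s=0: VC-HIT | VC [12]
  [8] addr=0x33 blk=6 s=0: L1-HIT | VC [12]
  [9] addr=0x34 blk=6 s=0: L1-HIT | VC [12]
  [10] addr=0x61 blk=12 s=0: VC-HIT | VC [6]
  [11] addr=0x30 blk=6 s=0: VC-HIT | VC [12]
  [12] addr=0x36 blk=6 s=0: L1-HIT | VC [12]
  [13] addr=0x31 blk=6 s=0: L1-HIT | VC [12]
  [14] addr=0x62 blk=12 s=0: VC-HIT | VC [6]

MISSES = 2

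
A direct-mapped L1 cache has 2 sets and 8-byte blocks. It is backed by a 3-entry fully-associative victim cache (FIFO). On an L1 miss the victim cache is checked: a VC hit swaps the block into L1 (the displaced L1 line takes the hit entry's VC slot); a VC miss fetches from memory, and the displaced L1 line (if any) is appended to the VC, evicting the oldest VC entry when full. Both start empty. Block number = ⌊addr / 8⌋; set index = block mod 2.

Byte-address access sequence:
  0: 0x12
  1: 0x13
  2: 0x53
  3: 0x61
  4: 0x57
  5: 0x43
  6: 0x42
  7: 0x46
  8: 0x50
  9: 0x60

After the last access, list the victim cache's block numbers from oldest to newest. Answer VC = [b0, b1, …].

#0 0x12→b2/s0 MISS; vc=[]
#1 0x13→b2/s0 L1-HIT; vc=[]
#2 0x53→b10/s0 MISS; vc=[2]
#3 0x61→b12/s0 MISS; vc=[2,10]
#4 0x57→b10/s0 VC-HIT; vc=[2,12]
#5 0x43→b8/s0 MISS; vc=[2,12,10]
#6 0x42→b8/s0 L1-HIT; vc=[2,12,10]
#7 0x46→b8/s0 L1-HIT; vc=[2,12,10]
#8 0x50→b10/s0 VC-HIT; vc=[2,12,8]
#9 0x60→b12/s0 VC-HIT; vc=[2,10,8]

VC = [2, 10, 8]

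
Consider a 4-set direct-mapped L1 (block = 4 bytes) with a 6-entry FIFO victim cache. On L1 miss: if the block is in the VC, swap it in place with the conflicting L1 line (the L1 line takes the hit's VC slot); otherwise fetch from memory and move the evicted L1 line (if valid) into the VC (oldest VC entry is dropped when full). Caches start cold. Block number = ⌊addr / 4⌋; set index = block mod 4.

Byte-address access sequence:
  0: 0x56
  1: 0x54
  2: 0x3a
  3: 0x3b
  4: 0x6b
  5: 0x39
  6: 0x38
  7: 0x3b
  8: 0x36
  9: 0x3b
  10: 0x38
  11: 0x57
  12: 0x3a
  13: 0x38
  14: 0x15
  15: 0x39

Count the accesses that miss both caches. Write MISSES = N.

MISSES = 5

0: 0x56 (blk 21, set 1) → MISS  vc=[]
1: 0x54 (blk 21, set 1) → L1-HIT  vc=[]
2: 0x3a (blk 14, set 2) → MISS  vc=[]
3: 0x3b (blk 14, set 2) → L1-HIT  vc=[]
4: 0x6b (blk 26, set 2) → MISS  vc=[14]
5: 0x39 (blk 14, set 2) → VC-HIT  vc=[26]
6: 0x38 (blk 14, set 2) → L1-HIT  vc=[26]
7: 0x3b (blk 14, set 2) → L1-HIT  vc=[26]
8: 0x36 (blk 13, set 1) → MISS  vc=[26, 21]
9: 0x3b (blk 14, set 2) → L1-HIT  vc=[26, 21]
10: 0x38 (blk 14, set 2) → L1-HIT  vc=[26, 21]
11: 0x57 (blk 21, set 1) → VC-HIT  vc=[26, 13]
12: 0x3a (blk 14, set 2) → L1-HIT  vc=[26, 13]
13: 0x38 (blk 14, set 2) → L1-HIT  vc=[26, 13]
14: 0x15 (blk 5, set 1) → MISS  vc=[26, 13, 21]
15: 0x39 (blk 14, set 2) → L1-HIT  vc=[26, 13, 21]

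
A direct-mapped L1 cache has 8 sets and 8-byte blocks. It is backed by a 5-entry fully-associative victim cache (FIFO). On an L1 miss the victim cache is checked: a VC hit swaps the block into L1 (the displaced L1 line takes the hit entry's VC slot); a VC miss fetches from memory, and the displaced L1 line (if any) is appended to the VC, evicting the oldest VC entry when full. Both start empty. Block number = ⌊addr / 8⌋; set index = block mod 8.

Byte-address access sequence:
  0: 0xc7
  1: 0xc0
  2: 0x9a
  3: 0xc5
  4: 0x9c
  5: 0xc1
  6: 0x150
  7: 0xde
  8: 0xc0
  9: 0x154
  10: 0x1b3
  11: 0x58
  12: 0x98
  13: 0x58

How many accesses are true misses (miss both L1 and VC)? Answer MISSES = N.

0: 0xc7 (blk 24, set 0) → MISS  vc=[]
1: 0xc0 (blk 24, set 0) → L1-HIT  vc=[]
2: 0x9a (blk 19, set 3) → MISS  vc=[]
3: 0xc5 (blk 24, set 0) → L1-HIT  vc=[]
4: 0x9c (blk 19, set 3) → L1-HIT  vc=[]
5: 0xc1 (blk 24, set 0) → L1-HIT  vc=[]
6: 0x150 (blk 42, set 2) → MISS  vc=[]
7: 0xde (blk 27, set 3) → MISS  vc=[19]
8: 0xc0 (blk 24, set 0) → L1-HIT  vc=[19]
9: 0x154 (blk 42, set 2) → L1-HIT  vc=[19]
10: 0x1b3 (blk 54, set 6) → MISS  vc=[19]
11: 0x58 (blk 11, set 3) → MISS  vc=[19, 27]
12: 0x98 (blk 19, set 3) → VC-HIT  vc=[11, 27]
13: 0x58 (blk 11, set 3) → VC-HIT  vc=[19, 27]

MISSES = 6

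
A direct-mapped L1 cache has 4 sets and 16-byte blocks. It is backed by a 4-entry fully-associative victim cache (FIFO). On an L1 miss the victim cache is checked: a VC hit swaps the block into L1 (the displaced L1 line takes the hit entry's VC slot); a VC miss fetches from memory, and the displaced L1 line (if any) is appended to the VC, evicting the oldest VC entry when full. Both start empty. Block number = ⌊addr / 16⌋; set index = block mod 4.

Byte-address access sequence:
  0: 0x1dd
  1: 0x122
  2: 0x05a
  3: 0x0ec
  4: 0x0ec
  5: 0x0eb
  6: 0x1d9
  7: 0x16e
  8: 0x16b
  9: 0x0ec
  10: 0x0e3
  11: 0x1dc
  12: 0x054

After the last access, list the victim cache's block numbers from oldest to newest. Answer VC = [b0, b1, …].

VC = [29, 18, 22]

#0 0x1dd→b29/s1 MISS; vc=[]
#1 0x122→b18/s2 MISS; vc=[]
#2 0x5a→b5/s1 MISS; vc=[29]
#3 0xec→b14/s2 MISS; vc=[29,18]
#4 0xec→b14/s2 L1-HIT; vc=[29,18]
#5 0xeb→b14/s2 L1-HIT; vc=[29,18]
#6 0x1d9→b29/s1 VC-HIT; vc=[5,18]
#7 0x16e→b22/s2 MISS; vc=[5,18,14]
#8 0x16b→b22/s2 L1-HIT; vc=[5,18,14]
#9 0xec→b14/s2 VC-HIT; vc=[5,18,22]
#10 0xe3→b14/s2 L1-HIT; vc=[5,18,22]
#11 0x1dc→b29/s1 L1-HIT; vc=[5,18,22]
#12 0x54→b5/s1 VC-HIT; vc=[29,18,22]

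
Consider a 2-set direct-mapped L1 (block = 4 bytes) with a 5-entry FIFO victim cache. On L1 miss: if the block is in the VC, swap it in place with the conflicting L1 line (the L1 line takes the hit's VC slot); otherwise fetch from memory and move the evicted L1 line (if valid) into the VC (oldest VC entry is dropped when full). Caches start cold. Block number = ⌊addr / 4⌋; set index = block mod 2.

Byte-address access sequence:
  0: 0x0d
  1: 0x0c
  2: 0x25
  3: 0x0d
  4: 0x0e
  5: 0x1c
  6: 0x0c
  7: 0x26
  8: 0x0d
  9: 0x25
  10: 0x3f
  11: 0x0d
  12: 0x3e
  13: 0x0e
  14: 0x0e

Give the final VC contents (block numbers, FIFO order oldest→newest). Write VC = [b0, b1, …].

  [0] addr=0xd blk=3 s=1: MISS | VC []
  [1] addr=0xc blk=3 s=1: L1-HIT | VC []
  [2] addr=0x25 blk=9 s=1: MISS | VC [3]
  [3] addr=0xd blk=3 s=1: VC-HIT | VC [9]
  [4] addr=0xe blk=3 s=1: L1-HIT | VC [9]
  [5] addr=0x1c blk=7 s=1: MISS | VC [9, 3]
  [6] addr=0xc blk=3 s=1: VC-HIT | VC [9, 7]
  [7] addr=0x26 blk=9 s=1: VC-HIT | VC [3, 7]
  [8] addr=0xd blk=3 s=1: VC-HIT | VC [9, 7]
  [9] addr=0x25 blk=9 s=1: VC-HIT | VC [3, 7]
  [10] addr=0x3f blk=15 s=1: MISS | VC [3, 7, 9]
  [11] addr=0xd blk=3 s=1: VC-HIT | VC [15, 7, 9]
  [12] addr=0x3e blk=15 s=1: VC-HIT | VC [3, 7, 9]
  [13] addr=0xe blk=3 s=1: VC-HIT | VC [15, 7, 9]
  [14] addr=0xe blk=3 s=1: L1-HIT | VC [15, 7, 9]

VC = [15, 7, 9]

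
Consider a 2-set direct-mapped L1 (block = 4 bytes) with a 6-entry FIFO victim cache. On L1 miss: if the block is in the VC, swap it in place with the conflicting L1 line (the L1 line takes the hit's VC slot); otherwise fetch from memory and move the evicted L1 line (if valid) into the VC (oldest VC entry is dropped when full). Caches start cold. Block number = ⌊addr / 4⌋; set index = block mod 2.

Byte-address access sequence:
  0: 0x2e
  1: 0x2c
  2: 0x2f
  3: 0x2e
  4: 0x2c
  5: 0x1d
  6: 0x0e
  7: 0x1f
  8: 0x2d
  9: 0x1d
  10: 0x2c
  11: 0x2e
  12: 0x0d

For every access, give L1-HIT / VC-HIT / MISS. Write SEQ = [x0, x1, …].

SEQ = [MISS, L1-HIT, L1-HIT, L1-HIT, L1-HIT, MISS, MISS, VC-HIT, VC-HIT, VC-HIT, VC-HIT, L1-HIT, VC-HIT]

  [0] addr=0x2e blk=11 s=1: MISS | VC []
  [1] addr=0x2c blk=11 s=1: L1-HIT | VC []
  [2] addr=0x2f blk=11 s=1: L1-HIT | VC []
  [3] addr=0x2e blk=11 s=1: L1-HIT | VC []
  [4] addr=0x2c blk=11 s=1: L1-HIT | VC []
  [5] addr=0x1d blk=7 s=1: MISS | VC [11]
  [6] addr=0xe blk=3 s=1: MISS | VC [11, 7]
  [7] addr=0x1f blk=7 s=1: VC-HIT | VC [11, 3]
  [8] addr=0x2d blk=11 s=1: VC-HIT | VC [7, 3]
  [9] addr=0x1d blk=7 s=1: VC-HIT | VC [11, 3]
  [10] addr=0x2c blk=11 s=1: VC-HIT | VC [7, 3]
  [11] addr=0x2e blk=11 s=1: L1-HIT | VC [7, 3]
  [12] addr=0xd blk=3 s=1: VC-HIT | VC [7, 11]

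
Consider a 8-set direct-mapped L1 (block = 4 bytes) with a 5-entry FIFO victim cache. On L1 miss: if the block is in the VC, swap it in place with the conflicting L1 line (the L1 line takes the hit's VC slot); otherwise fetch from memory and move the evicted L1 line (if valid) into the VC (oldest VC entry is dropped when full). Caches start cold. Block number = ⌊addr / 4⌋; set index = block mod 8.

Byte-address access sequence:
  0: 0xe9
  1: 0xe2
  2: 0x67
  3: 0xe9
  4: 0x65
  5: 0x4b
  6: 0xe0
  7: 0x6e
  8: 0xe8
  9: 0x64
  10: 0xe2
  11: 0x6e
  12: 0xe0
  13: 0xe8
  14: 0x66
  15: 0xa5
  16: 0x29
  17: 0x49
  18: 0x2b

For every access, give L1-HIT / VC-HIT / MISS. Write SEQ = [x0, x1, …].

SEQ = [MISS, MISS, MISS, L1-HIT, L1-HIT, MISS, L1-HIT, MISS, VC-HIT, L1-HIT, L1-HIT, L1-HIT, L1-HIT, L1-HIT, L1-HIT, MISS, MISS, VC-HIT, VC-HIT]

  [0] addr=0xe9 blk=58 s=2: MISS | VC []
  [1] addr=0xe2 blk=56 s=0: MISS | VC []
  [2] addr=0x67 blk=25 s=1: MISS | VC []
  [3] addr=0xe9 blk=58 s=2: L1-HIT | VC []
  [4] addr=0x65 blk=25 s=1: L1-HIT | VC []
  [5] addr=0x4b blk=18 s=2: MISS | VC [58]
  [6] addr=0xe0 blk=56 s=0: L1-HIT | VC [58]
  [7] addr=0x6e blk=27 s=3: MISS | VC [58]
  [8] addr=0xe8 blk=58 s=2: VC-HIT | VC [18]
  [9] addr=0x64 blk=25 s=1: L1-HIT | VC [18]
  [10] addr=0xe2 blk=56 s=0: L1-HIT | VC [18]
  [11] addr=0x6e blk=27 s=3: L1-HIT | VC [18]
  [12] addr=0xe0 blk=56 s=0: L1-HIT | VC [18]
  [13] addr=0xe8 blk=58 s=2: L1-HIT | VC [18]
  [14] addr=0x66 blk=25 s=1: L1-HIT | VC [18]
  [15] addr=0xa5 blk=41 s=1: MISS | VC [18, 25]
  [16] addr=0x29 blk=10 s=2: MISS | VC [18, 25, 58]
  [17] addr=0x49 blk=18 s=2: VC-HIT | VC [10, 25, 58]
  [18] addr=0x2b blk=10 s=2: VC-HIT | VC [18, 25, 58]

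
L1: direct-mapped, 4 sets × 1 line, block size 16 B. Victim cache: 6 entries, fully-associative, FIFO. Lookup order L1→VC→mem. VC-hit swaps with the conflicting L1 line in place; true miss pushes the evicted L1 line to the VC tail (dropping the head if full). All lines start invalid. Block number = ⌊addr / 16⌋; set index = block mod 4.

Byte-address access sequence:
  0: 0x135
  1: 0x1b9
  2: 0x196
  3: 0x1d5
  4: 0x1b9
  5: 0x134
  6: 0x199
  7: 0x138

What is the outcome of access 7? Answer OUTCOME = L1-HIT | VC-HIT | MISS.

OUTCOME = L1-HIT

  [0] addr=0x135 blk=19 s=3: MISS | VC []
  [1] addr=0x1b9 blk=27 s=3: MISS | VC [19]
  [2] addr=0x196 blk=25 s=1: MISS | VC [19]
  [3] addr=0x1d5 blk=29 s=1: MISS | VC [19, 25]
  [4] addr=0x1b9 blk=27 s=3: L1-HIT | VC [19, 25]
  [5] addr=0x134 blk=19 s=3: VC-HIT | VC [27, 25]
  [6] addr=0x199 blk=25 s=1: VC-HIT | VC [27, 29]
  [7] addr=0x138 blk=19 s=3: L1-HIT | VC [27, 29]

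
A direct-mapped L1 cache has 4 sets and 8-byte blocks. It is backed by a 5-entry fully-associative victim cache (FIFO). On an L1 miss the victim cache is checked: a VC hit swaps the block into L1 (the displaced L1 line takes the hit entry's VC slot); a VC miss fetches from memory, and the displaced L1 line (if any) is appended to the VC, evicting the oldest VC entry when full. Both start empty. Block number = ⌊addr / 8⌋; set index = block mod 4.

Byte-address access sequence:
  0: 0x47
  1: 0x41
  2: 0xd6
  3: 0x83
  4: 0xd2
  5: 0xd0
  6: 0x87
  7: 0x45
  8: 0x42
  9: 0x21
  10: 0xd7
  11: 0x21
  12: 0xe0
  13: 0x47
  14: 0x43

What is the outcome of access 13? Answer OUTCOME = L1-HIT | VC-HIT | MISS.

OUTCOME = VC-HIT

0: 0x47 (blk 8, set 0) → MISS  vc=[]
1: 0x41 (blk 8, set 0) → L1-HIT  vc=[]
2: 0xd6 (blk 26, set 2) → MISS  vc=[]
3: 0x83 (blk 16, set 0) → MISS  vc=[8]
4: 0xd2 (blk 26, set 2) → L1-HIT  vc=[8]
5: 0xd0 (blk 26, set 2) → L1-HIT  vc=[8]
6: 0x87 (blk 16, set 0) → L1-HIT  vc=[8]
7: 0x45 (blk 8, set 0) → VC-HIT  vc=[16]
8: 0x42 (blk 8, set 0) → L1-HIT  vc=[16]
9: 0x21 (blk 4, set 0) → MISS  vc=[16, 8]
10: 0xd7 (blk 26, set 2) → L1-HIT  vc=[16, 8]
11: 0x21 (blk 4, set 0) → L1-HIT  vc=[16, 8]
12: 0xe0 (blk 28, set 0) → MISS  vc=[16, 8, 4]
13: 0x47 (blk 8, set 0) → VC-HIT  vc=[16, 28, 4]
14: 0x43 (blk 8, set 0) → L1-HIT  vc=[16, 28, 4]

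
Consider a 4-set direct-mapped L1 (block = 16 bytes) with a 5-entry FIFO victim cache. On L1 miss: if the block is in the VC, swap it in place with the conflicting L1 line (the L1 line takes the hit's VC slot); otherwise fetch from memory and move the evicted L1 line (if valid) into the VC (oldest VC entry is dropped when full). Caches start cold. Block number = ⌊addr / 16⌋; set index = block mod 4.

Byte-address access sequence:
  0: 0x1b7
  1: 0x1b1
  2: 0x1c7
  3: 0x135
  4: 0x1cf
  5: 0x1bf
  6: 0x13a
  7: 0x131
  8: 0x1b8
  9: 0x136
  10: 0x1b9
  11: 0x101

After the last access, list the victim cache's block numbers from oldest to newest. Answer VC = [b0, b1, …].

  [0] addr=0x1b7 blk=27 s=3: MISS | VC []
  [1] addr=0x1b1 blk=27 s=3: L1-HIT | VC []
  [2] addr=0x1c7 blk=28 s=0: MISS | VC []
  [3] addr=0x135 blk=19 s=3: MISS | VC [27]
  [4] addr=0x1cf blk=28 s=0: L1-HIT | VC [27]
  [5] addr=0x1bf blk=27 s=3: VC-HIT | VC [19]
  [6] addr=0x13a blk=19 s=3: VC-HIT | VC [27]
  [7] addr=0x131 blk=19 s=3: L1-HIT | VC [27]
  [8] addr=0x1b8 blk=27 s=3: VC-HIT | VC [19]
  [9] addr=0x136 blk=19 s=3: VC-HIT | VC [27]
  [10] addr=0x1b9 blk=27 s=3: VC-HIT | VC [19]
  [11] addr=0x101 blk=16 s=0: MISS | VC [19, 28]

VC = [19, 28]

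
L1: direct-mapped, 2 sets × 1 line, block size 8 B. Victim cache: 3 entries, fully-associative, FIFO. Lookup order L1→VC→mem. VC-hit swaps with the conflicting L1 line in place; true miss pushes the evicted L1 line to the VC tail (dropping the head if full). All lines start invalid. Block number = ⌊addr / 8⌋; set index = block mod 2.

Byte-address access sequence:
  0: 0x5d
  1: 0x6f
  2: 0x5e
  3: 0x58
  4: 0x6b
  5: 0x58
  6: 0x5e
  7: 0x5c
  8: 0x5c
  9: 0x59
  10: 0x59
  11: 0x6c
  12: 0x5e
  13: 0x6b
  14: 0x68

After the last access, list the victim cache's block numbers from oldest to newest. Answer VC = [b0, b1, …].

VC = [11]

#0 0x5d→b11/s1 MISS; vc=[]
#1 0x6f→b13/s1 MISS; vc=[11]
#2 0x5e→b11/s1 VC-HIT; vc=[13]
#3 0x58→b11/s1 L1-HIT; vc=[13]
#4 0x6b→b13/s1 VC-HIT; vc=[11]
#5 0x58→b11/s1 VC-HIT; vc=[13]
#6 0x5e→b11/s1 L1-HIT; vc=[13]
#7 0x5c→b11/s1 L1-HIT; vc=[13]
#8 0x5c→b11/s1 L1-HIT; vc=[13]
#9 0x59→b11/s1 L1-HIT; vc=[13]
#10 0x59→b11/s1 L1-HIT; vc=[13]
#11 0x6c→b13/s1 VC-HIT; vc=[11]
#12 0x5e→b11/s1 VC-HIT; vc=[13]
#13 0x6b→b13/s1 VC-HIT; vc=[11]
#14 0x68→b13/s1 L1-HIT; vc=[11]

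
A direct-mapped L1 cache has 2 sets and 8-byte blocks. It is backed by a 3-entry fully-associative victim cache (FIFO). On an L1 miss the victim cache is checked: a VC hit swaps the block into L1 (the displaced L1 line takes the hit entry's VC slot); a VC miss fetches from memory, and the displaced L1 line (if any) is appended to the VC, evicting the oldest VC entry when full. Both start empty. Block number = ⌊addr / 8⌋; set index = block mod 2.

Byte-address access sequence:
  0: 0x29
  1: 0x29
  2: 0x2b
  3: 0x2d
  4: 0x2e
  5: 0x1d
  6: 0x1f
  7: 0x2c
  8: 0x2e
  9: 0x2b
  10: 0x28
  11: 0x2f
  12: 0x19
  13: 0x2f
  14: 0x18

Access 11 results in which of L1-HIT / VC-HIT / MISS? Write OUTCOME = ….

OUTCOME = L1-HIT

  [0] addr=0x29 blk=5 s=1: MISS | VC []
  [1] addr=0x29 blk=5 s=1: L1-HIT | VC []
  [2] addr=0x2b blk=5 s=1: L1-HIT | VC []
  [3] addr=0x2d blk=5 s=1: L1-HIT | VC []
  [4] addr=0x2e blk=5 s=1: L1-HIT | VC []
  [5] addr=0x1d blk=3 s=1: MISS | VC [5]
  [6] addr=0x1f blk=3 s=1: L1-HIT | VC [5]
  [7] addr=0x2c blk=5 s=1: VC-HIT | VC [3]
  [8] addr=0x2e blk=5 s=1: L1-HIT | VC [3]
  [9] addr=0x2b blk=5 s=1: L1-HIT | VC [3]
  [10] addr=0x28 blk=5 s=1: L1-HIT | VC [3]
  [11] addr=0x2f blk=5 s=1: L1-HIT | VC [3]
  [12] addr=0x19 blk=3 s=1: VC-HIT | VC [5]
  [13] addr=0x2f blk=5 s=1: VC-HIT | VC [3]
  [14] addr=0x18 blk=3 s=1: VC-HIT | VC [5]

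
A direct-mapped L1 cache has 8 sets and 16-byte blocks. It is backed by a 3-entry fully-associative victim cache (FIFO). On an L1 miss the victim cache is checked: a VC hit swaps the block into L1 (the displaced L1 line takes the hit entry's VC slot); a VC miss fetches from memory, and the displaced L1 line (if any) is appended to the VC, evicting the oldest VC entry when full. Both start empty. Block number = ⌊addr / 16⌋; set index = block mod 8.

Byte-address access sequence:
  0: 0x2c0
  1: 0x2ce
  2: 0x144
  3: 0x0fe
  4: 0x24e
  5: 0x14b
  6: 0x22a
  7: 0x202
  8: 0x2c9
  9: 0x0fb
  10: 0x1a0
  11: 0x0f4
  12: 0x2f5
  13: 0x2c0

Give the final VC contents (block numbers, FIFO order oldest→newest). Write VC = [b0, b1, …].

0: 0x2c0 (blk 44, set 4) → MISS  vc=[]
1: 0x2ce (blk 44, set 4) → L1-HIT  vc=[]
2: 0x144 (blk 20, set 4) → MISS  vc=[44]
3: 0xfe (blk 15, set 7) → MISS  vc=[44]
4: 0x24e (blk 36, set 4) → MISS  vc=[44, 20]
5: 0x14b (blk 20, set 4) → VC-HIT  vc=[44, 36]
6: 0x22a (blk 34, set 2) → MISS  vc=[44, 36]
7: 0x202 (blk 32, set 0) → MISS  vc=[44, 36]
8: 0x2c9 (blk 44, set 4) → VC-HIT  vc=[20, 36]
9: 0xfb (blk 15, set 7) → L1-HIT  vc=[20, 36]
10: 0x1a0 (blk 26, set 2) → MISS  vc=[20, 36, 34]
11: 0xf4 (blk 15, set 7) → L1-HIT  vc=[20, 36, 34]
12: 0x2f5 (blk 47, set 7) → MISS  vc=[36, 34, 15]
13: 0x2c0 (blk 44, set 4) → L1-HIT  vc=[36, 34, 15]

VC = [36, 34, 15]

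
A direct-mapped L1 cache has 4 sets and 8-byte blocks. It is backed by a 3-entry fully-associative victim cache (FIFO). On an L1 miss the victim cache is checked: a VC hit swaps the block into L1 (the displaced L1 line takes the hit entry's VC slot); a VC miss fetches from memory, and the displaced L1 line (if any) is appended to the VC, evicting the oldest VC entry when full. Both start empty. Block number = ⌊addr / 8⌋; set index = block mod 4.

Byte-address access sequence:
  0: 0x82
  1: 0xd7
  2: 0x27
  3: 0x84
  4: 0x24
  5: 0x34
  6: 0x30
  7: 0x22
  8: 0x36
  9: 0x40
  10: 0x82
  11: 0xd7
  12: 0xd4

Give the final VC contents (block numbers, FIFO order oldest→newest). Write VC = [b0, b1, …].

  [0] addr=0x82 blk=16 s=0: MISS | VC []
  [1] addr=0xd7 blk=26 s=2: MISS | VC []
  [2] addr=0x27 blk=4 s=0: MISS | VC [16]
  [3] addr=0x84 blk=16 s=0: VC-HIT | VC [4]
  [4] addr=0x24 blk=4 s=0: VC-HIT | VC [16]
  [5] addr=0x34 blk=6 s=2: MISS | VC [16, 26]
  [6] addr=0x30 blk=6 s=2: L1-HIT | VC [16, 26]
  [7] addr=0x22 blk=4 s=0: L1-HIT | VC [16, 26]
  [8] addr=0x36 blk=6 s=2: L1-HIT | VC [16, 26]
  [9] addr=0x40 blk=8 s=0: MISS | VC [16, 26, 4]
  [10] addr=0x82 blk=16 s=0: VC-HIT | VC [8, 26, 4]
  [11] addr=0xd7 blk=26 s=2: VC-HIT | VC [8, 6, 4]
  [12] addr=0xd4 blk=26 s=2: L1-HIT | VC [8, 6, 4]

VC = [8, 6, 4]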